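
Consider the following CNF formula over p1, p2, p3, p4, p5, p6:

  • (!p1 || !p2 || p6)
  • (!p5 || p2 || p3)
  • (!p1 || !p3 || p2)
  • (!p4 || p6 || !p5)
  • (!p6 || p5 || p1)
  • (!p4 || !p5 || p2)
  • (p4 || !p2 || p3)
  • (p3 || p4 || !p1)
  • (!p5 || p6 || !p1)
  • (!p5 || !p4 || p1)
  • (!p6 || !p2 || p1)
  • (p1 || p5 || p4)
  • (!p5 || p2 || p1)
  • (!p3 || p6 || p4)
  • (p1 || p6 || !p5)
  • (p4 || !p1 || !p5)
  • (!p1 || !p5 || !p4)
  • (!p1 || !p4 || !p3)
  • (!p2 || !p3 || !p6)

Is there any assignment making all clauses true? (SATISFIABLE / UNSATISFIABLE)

Set p1 = False and propagate.
Branch on p2: take p2 = False.
  then p5 is forced to False.
  then p6 is forced to False.
  then p4 is forced to True.
p3 is now unconstrained; take p3 = False.
Every clause has at least one true literal under this assignment.
So p1=False, p2=False, p3=False, p4=True, p5=False, p6=False is a satisfying assignment.

SATISFIABLE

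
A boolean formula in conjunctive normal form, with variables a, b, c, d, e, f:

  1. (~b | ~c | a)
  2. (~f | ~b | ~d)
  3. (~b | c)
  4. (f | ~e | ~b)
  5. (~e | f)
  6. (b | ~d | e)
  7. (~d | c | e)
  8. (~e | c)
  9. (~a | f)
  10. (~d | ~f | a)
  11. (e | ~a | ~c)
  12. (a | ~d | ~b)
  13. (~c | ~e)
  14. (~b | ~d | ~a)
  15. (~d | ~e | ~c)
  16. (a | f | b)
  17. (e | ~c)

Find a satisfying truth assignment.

a=F  b=F  c=F  d=F  e=F  f=T

d occurs only negated in the remaining clauses — set d = False.
Try a = False.
Set b = False and propagate.
  then f is forced to True.
Branch on c: take c = False.
  then e is forced to False.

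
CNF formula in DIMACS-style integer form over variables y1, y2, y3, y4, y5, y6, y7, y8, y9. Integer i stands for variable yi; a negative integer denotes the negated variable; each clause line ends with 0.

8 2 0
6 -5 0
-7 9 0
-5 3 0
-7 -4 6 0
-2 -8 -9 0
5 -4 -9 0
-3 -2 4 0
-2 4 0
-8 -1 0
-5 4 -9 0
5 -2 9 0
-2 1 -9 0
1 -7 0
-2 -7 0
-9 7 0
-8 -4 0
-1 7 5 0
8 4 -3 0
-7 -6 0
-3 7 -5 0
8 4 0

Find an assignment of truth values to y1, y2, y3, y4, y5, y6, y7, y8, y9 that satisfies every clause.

Set y1 = False and propagate.
  then y7 is forced to False.
  then y9 is forced to False.
Try y2 = False.
  then y8 is forced to True.
  then y4 is forced to False.
The remaining clauses are satisfied by y3 = False, y5 = False, y6 = True.
Every clause has at least one true literal under this assignment.
Check each clause:
  1. {y2, y8} — y8 is true.
  2. {¬y5, y6} — ¬y5 is true.
  3. {¬y7, y9} — ¬y7 is true.
  4. {¬y5, y3} — ¬y5 is true.
  5. {¬y7, y6, ¬y4} — ¬y7 is true.
  6. {¬y9, ¬y8, ¬y2} — ¬y2 is true.
  7. {¬y9, y5, ¬y4} — ¬y4 is true.
  8. {y4, ¬y2, ¬y3} — ¬y3 is true.
  9. {¬y2, y4} — ¬y2 is true.
  10. {¬y8, ¬y1} — ¬y1 is true.
  11. {¬y5, y4, ¬y9} — ¬y5 is true.
  12. {y5, ¬y2, y9} — ¬y2 is true.
  13. {¬y9, ¬y2, y1} — ¬y2 is true.
  14. {y1, ¬y7} — ¬y7 is true.
  15. {¬y2, ¬y7} — ¬y7 is true.
  16. {y7, ¬y9} — ¬y9 is true.
  17. {¬y8, ¬y4} — ¬y4 is true.
  18. {y5, ¬y1, y7} — ¬y1 is true.
  19. {y4, y8, ¬y3} — y8 is true.
  20. {¬y6, ¬y7} — ¬y7 is true.
  21. {y7, ¬y5, ¬y3} — ¬y5 is true.
  22. {y4, y8} — y8 is true.

y1=0, y2=0, y3=0, y4=0, y5=0, y6=1, y7=0, y8=1, y9=0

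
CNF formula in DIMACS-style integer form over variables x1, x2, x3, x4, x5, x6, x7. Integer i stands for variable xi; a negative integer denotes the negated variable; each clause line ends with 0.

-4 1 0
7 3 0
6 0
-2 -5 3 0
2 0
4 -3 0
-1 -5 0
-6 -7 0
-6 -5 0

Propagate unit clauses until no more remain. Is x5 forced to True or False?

Unit clause (x6) sets x6 = True.
Unit clause (x2) sets x2 = True.
(NOT x7 OR NOT x6): since x6 = True, the clause reduces to (NOT x7). x7 = False.
(x3 OR x7) with x7 = False leaves only x3, so x3 = True.
(x4 OR NOT x3) with x3 = True leaves only x4, so x4 = True.
From (x1 OR NOT x4) and x4 = True: x1 = True.
From (NOT x5 OR NOT x1) and x1 = True: x5 = False.

False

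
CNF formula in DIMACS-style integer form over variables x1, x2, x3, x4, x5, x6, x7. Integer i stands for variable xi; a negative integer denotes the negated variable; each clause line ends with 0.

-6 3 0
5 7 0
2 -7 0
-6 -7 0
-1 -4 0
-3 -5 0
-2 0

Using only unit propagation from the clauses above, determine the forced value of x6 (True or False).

False

(!x2) is a unit clause: x2 = False.
From (!x7 || x2) and x2 = False: x7 = False.
(x5 || x7) with x7 = False leaves only x5, so x5 = True.
(!x3 || !x5) with x5 = True leaves only !x3, so x3 = False.
In (!x6 || x3), x3 is now false; !x6 must hold, so x6 = False.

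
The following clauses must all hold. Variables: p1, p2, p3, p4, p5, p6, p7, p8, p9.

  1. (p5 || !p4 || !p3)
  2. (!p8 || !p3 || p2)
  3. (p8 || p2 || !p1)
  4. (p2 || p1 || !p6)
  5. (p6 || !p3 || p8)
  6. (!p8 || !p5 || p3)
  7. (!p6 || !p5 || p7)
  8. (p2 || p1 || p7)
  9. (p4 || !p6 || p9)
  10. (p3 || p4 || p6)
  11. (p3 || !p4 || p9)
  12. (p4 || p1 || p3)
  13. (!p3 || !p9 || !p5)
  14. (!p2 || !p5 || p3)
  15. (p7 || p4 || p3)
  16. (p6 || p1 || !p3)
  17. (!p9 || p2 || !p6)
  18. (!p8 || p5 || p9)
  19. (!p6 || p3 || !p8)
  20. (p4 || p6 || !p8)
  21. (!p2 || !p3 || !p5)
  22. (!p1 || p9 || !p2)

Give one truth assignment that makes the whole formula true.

p1=F, p2=T, p3=F, p4=T, p5=F, p6=F, p7=T, p8=T, p9=T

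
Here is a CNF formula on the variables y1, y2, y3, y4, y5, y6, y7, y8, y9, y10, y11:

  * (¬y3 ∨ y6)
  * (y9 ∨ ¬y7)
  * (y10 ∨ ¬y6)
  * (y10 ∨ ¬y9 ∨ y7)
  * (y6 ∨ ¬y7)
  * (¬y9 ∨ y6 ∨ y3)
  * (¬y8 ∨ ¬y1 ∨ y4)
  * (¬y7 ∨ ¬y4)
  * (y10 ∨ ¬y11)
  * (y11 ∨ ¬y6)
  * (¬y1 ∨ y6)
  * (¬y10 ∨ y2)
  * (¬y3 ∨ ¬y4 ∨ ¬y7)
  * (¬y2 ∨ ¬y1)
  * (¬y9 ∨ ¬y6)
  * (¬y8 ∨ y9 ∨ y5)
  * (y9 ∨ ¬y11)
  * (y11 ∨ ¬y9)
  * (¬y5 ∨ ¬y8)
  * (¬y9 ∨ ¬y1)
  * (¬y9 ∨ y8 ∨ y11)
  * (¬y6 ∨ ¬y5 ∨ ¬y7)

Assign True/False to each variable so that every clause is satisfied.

y1 = False, y2 = True, y3 = False, y4 = True, y5 = True, y6 = False, y7 = False, y8 = False, y9 = False, y10 = True, y11 = False

Pure literal: y1 appears only negated; assign y1 = False.
Branch on y2: take y2 = True.
Branch on y3: take y3 = False.
Set y4 = True and propagate.
  then y7 is forced to False.
The remaining clauses are satisfied by y5 = True, y6 = False, y8 = False, y9 = False, y10 = True, y11 = False.
Every clause has at least one true literal under this assignment.
Check each clause:
  1. (¬y3 ∨ y6) — ¬y3 is true.
  2. (¬y7 ∨ y9) — ¬y7 is true.
  3. (y10 ∨ ¬y6) — y10 is true.
  4. (y7 ∨ y10 ∨ ¬y9) — y10 is true.
  5. (¬y7 ∨ y6) — ¬y7 is true.
  6. (y6 ∨ ¬y9 ∨ y3) — ¬y9 is true.
  7. (y4 ∨ ¬y8 ∨ ¬y1) — ¬y8 is true.
  8. (¬y7 ∨ ¬y4) — ¬y7 is true.
  9. (y10 ∨ ¬y11) — y10 is true.
  10. (¬y6 ∨ y11) — ¬y6 is true.
  11. (¬y1 ∨ y6) — ¬y1 is true.
  12. (¬y10 ∨ y2) — y2 is true.
  13. (¬y4 ∨ ¬y3 ∨ ¬y7) — ¬y7 is true.
  14. (¬y1 ∨ ¬y2) — ¬y1 is true.
  15. (¬y6 ∨ ¬y9) — ¬y6 is true.
  16. (y5 ∨ y9 ∨ ¬y8) — ¬y8 is true.
  17. (¬y11 ∨ y9) — ¬y11 is true.
  18. (y11 ∨ ¬y9) — ¬y9 is true.
  19. (¬y8 ∨ ¬y5) — ¬y8 is true.
  20. (¬y9 ∨ ¬y1) — ¬y1 is true.
  21. (y8 ∨ y11 ∨ ¬y9) — ¬y9 is true.
  22. (¬y6 ∨ ¬y5 ∨ ¬y7) — ¬y7 is true.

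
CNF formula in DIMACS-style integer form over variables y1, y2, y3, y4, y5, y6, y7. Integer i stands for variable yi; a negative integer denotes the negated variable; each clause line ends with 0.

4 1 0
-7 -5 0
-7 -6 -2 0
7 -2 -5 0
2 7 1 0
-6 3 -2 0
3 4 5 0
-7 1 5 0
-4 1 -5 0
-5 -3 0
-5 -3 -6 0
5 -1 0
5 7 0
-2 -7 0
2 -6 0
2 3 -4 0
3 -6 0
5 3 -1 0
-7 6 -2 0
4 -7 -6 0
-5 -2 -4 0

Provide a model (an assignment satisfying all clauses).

y1 = True, y2 = False, y3 = False, y4 = False, y5 = True, y6 = False, y7 = False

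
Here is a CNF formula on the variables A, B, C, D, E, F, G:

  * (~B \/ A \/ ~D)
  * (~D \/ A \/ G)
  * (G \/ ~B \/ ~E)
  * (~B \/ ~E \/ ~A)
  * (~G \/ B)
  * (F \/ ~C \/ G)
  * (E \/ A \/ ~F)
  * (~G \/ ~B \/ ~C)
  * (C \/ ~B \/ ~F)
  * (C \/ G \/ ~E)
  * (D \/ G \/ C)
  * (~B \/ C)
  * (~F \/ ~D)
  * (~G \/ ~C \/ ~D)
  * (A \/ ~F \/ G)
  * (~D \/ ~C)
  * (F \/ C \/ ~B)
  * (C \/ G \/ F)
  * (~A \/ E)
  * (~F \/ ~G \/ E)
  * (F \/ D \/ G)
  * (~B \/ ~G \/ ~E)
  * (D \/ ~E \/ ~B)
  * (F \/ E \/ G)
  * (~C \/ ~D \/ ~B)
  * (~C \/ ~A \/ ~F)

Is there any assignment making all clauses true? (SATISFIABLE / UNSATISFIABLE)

UNSATISFIABLE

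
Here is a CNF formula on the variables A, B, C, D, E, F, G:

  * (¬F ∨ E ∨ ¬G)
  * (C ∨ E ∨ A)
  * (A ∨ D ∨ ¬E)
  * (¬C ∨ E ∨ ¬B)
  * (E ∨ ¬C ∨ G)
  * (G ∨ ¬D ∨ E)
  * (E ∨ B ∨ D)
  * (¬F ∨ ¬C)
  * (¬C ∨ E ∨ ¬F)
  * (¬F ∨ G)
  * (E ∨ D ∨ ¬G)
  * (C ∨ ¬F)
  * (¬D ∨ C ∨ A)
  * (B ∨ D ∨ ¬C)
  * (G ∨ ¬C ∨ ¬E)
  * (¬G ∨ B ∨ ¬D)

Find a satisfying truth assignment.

A = True, B = False, C = False, D = True, E = True, F = False, G = False

Check each clause:
  1. (¬F ∨ ¬G ∨ E) — ¬G is true.
  2. (C ∨ A ∨ E) — A is true.
  3. (D ∨ ¬E ∨ A) — A is true.
  4. (¬B ∨ E ∨ ¬C) — E is true.
  5. (¬C ∨ E ∨ G) — ¬C is true.
  6. (E ∨ ¬D ∨ G) — E is true.
  7. (E ∨ B ∨ D) — D is true.
  8. (¬C ∨ ¬F) — ¬F is true.
  9. (E ∨ ¬F ∨ ¬C) — ¬C is true.
  10. (G ∨ ¬F) — ¬F is true.
  11. (E ∨ D ∨ ¬G) — ¬G is true.
  12. (¬F ∨ C) — ¬F is true.
  13. (C ∨ ¬D ∨ A) — A is true.
  14. (¬C ∨ D ∨ B) — D is true.
  15. (¬C ∨ G ∨ ¬E) — ¬C is true.
  16. (¬G ∨ B ∨ ¬D) — ¬G is true.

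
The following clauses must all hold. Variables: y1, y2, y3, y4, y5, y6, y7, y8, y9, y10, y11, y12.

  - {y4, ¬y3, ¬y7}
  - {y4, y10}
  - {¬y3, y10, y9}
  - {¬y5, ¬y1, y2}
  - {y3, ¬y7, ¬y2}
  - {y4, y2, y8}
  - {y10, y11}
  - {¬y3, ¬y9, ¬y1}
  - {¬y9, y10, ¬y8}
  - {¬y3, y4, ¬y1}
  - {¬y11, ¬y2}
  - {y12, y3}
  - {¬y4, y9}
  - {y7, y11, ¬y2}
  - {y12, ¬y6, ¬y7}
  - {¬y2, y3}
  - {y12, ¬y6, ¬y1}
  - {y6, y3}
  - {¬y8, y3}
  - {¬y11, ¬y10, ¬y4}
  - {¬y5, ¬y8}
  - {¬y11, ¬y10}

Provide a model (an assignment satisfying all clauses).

y1 = False, y2 = False, y3 = True, y4 = True, y5 = True, y6 = True, y7 = False, y8 = False, y9 = True, y10 = False, y11 = True, y12 = True

y1 occurs only negated in the remaining clauses — set y1 = False.
y12 occurs only positively in the remaining clauses — set y12 = True.
Branch on y2: take y2 = False.
For the remaining variables, y3 = True, y4 = True, y5 = True, y6 = True, y7 = False, y8 = False, y9 = True, y10 = False, y11 = True works.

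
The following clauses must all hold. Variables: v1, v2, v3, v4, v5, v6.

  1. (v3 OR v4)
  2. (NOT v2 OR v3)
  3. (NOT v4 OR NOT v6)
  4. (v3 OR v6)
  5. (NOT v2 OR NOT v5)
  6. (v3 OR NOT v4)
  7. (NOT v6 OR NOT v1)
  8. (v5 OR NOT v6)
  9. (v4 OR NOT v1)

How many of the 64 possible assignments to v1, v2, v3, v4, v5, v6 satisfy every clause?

10

Split on v3, then v4.
  v3=1, v4=1: v1 free; 3 ways for (v2,v5,v6) × 2^1 = 6.
  v3=1, v4=0: remaining (v1,v2,v5,v6) ∈ {(0,0,0,0); (0,0,1,0); (0,0,1,1); (0,1,0,0)} — 4.
  v3=0, v4=1: a clause becomes empty — 0.
  v3=0, v4=0: a clause becomes empty — 0.
Total: 6 + 4 + 0 + 0 = 10.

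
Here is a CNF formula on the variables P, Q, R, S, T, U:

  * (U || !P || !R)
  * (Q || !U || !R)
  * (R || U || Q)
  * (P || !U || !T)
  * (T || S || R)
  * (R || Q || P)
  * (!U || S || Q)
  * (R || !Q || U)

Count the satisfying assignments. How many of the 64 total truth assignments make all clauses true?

Case analysis on R and U:
  R=1, U=1: S free; 3 ways for (P,Q,T) × 2^1 = 6.
  R=1, U=0: forces P=0; Q, S, T free → 2^3 = 8.
  R=0, U=1: 6 of the 16 assignments to (P,Q,S,T) work.
  R=0, U=0: a clause becomes empty — 0.
Total: 6 + 8 + 6 + 0 = 20.

20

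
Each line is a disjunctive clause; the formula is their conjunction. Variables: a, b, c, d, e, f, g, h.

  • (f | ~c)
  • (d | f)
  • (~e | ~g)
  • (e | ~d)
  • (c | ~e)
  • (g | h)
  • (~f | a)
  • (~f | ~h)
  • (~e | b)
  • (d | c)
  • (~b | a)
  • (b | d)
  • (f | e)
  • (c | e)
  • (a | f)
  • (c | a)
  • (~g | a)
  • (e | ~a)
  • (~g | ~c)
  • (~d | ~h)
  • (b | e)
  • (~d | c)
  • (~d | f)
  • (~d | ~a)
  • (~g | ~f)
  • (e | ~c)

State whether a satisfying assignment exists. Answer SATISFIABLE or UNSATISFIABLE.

e = True:
  propagation gives g=False, c=True, f=True, h=True; an empty clause results — contradiction.
e = False:
  propagation gives d=False, f=True, a=True; an empty clause results — contradiction.
Every branch closes, so no satisfying assignment exists.

UNSATISFIABLE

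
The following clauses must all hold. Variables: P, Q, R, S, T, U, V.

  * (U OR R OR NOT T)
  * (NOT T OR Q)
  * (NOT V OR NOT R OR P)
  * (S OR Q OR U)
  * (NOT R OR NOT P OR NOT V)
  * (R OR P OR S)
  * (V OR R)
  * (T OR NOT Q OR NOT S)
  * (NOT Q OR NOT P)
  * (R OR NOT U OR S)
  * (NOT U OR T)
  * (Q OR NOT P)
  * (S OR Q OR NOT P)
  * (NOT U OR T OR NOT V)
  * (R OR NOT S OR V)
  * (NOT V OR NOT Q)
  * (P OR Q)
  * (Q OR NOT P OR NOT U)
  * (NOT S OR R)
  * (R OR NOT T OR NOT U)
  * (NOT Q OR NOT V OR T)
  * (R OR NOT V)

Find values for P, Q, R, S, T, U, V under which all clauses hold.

P = 0, Q = 1, R = 1, S = 0, T = 1, U = 1, V = 0

Try P = False.
  then Q is forced to True.
  then V is forced to False.
  then R is forced to True.
Try S = False.
Branch on T: take T = True.
U is now unconstrained; take U = True.
Every clause has at least one true literal under this assignment.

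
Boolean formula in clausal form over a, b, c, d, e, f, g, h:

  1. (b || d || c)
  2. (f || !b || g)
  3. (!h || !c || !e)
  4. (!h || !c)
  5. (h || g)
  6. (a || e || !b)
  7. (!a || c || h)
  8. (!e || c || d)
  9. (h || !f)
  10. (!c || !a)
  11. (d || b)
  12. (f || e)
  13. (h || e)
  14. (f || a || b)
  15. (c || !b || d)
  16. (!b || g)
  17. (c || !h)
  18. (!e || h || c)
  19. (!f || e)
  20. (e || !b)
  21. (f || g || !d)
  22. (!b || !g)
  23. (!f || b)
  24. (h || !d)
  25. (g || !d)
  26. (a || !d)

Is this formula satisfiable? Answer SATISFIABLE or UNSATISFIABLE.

UNSATISFIABLE

b = True:
  propagation gives g=True; an empty clause results — contradiction.
b = False:
  propagation gives d=True, f=False, e=True, a=True; an empty clause results — contradiction.
Every branch closes, so no satisfying assignment exists.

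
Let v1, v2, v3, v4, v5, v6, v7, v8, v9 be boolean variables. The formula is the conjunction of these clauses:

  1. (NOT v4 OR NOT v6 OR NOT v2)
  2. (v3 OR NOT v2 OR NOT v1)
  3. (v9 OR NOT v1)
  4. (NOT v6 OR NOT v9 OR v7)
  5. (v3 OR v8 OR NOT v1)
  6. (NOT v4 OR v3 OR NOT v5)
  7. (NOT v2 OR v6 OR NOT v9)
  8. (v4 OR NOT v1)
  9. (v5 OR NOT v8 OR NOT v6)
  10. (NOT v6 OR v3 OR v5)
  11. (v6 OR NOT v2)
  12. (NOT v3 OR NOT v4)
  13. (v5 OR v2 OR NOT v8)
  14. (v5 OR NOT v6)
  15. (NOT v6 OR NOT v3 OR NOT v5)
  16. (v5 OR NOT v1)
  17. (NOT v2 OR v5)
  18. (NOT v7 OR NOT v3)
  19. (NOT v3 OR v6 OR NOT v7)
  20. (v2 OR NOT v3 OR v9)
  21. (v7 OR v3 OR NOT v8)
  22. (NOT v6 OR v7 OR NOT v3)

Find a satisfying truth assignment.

v1 occurs only negated in the remaining clauses — set v1 = False.
Branch on v2: take v2 = False.
Try v3 = False.
The remaining clauses are satisfied by v4 = False, v5 = True, v6 = True, v7 = True, v8 = False, v9 = True.
Check each clause:
  1. (NOT v6 OR NOT v2 OR NOT v4) — NOT v4 is true.
  2. (v3 OR NOT v1 OR NOT v2) — NOT v1 is true.
  3. (NOT v1 OR v9) — v9 is true.
  4. (NOT v9 OR v7 OR NOT v6) — v7 is true.
  5. (v3 OR NOT v1 OR v8) — NOT v1 is true.
  6. (v3 OR NOT v4 OR NOT v5) — NOT v4 is true.
  7. (NOT v9 OR NOT v2 OR v6) — NOT v2 is true.
  8. (NOT v1 OR v4) — NOT v1 is true.
  9. (NOT v8 OR v5 OR NOT v6) — NOT v8 is true.
  10. (NOT v6 OR v3 OR v5) — v5 is true.
  11. (NOT v2 OR v6) — NOT v2 is true.
  12. (NOT v4 OR NOT v3) — NOT v4 is true.
  13. (v2 OR NOT v8 OR v5) — NOT v8 is true.
  14. (v5 OR NOT v6) — v5 is true.
  15. (NOT v3 OR NOT v5 OR NOT v6) — NOT v3 is true.
  16. (NOT v1 OR v5) — v5 is true.
  17. (NOT v2 OR v5) — v5 is true.
  18. (NOT v7 OR NOT v3) — NOT v3 is true.
  19. (v6 OR NOT v7 OR NOT v3) — NOT v3 is true.
  20. (v9 OR v2 OR NOT v3) — v9 is true.
  21. (v7 OR NOT v8 OR v3) — NOT v8 is true.
  22. (NOT v3 OR NOT v6 OR v7) — NOT v3 is true.

v1=False, v2=False, v3=False, v4=False, v5=True, v6=True, v7=True, v8=False, v9=True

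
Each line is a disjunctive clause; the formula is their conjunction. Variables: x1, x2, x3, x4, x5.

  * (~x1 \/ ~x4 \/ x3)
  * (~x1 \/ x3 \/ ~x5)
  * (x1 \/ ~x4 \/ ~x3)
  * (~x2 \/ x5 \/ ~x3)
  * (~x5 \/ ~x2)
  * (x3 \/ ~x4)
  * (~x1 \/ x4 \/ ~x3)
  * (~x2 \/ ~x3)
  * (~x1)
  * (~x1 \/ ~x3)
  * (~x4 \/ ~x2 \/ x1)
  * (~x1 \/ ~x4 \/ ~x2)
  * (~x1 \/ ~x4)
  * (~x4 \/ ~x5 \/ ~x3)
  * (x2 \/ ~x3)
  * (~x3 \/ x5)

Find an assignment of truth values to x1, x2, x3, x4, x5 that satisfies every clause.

x1=False, x2=False, x3=False, x4=False, x5=False

The clause (~x1) is unit: x1 must be False.
x4 occurs only negated in the remaining clauses — set x4 = False.
Set x2 = False and propagate.
  then x3 is forced to False.
x5 is now unconstrained; take x5 = False.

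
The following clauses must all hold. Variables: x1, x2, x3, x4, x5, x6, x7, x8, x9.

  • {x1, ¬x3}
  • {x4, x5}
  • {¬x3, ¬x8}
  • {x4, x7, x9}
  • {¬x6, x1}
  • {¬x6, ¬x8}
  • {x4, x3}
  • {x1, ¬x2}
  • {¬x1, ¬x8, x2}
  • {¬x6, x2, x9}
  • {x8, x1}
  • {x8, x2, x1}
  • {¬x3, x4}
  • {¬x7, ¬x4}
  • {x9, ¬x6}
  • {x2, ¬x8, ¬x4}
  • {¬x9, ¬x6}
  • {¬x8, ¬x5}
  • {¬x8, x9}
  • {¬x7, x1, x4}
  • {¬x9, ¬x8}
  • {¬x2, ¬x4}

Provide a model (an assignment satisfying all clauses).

x1 = True, x2 = False, x3 = True, x4 = True, x5 = True, x6 = False, x7 = False, x8 = False, x9 = False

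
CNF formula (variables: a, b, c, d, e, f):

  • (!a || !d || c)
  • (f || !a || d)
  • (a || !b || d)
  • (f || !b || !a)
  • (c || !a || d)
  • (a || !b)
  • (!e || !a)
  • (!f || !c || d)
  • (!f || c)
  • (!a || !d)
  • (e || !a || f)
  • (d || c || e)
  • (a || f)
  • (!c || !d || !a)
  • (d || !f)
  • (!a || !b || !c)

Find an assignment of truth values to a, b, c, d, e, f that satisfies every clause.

a = False, b = False, c = True, d = True, e = False, f = True

Check each clause:
  1. (!d || c || !a) — c is true.
  2. (!a || d || f) — d is true.
  3. (!b || a || d) — d is true.
  4. (!a || !b || f) — !b is true.
  5. (d || c || !a) — c is true.
  6. (!b || a) — !b is true.
  7. (!e || !a) — !e is true.
  8. (!f || !c || d) — d is true.
  9. (c || !f) — c is true.
  10. (!a || !d) — !a is true.
  11. (e || !a || f) — !a is true.
  12. (e || d || c) — c is true.
  13. (f || a) — f is true.
  14. (!c || !a || !d) — !a is true.
  15. (!f || d) — d is true.
  16. (!a || !c || !b) — !b is true.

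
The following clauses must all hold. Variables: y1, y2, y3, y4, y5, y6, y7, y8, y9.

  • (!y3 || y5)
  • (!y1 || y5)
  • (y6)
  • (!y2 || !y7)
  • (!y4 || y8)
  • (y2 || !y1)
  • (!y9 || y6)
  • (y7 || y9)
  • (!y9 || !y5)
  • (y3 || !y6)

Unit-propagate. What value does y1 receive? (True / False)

False

(y6) is a unit clause: y6 = True.
In (y3 || !y6), !y6 is now false; y3 must hold, so y3 = True.
In (y5 || !y3), !y3 is now false; y5 must hold, so y5 = True.
(!y5 || !y9) with y5 = True leaves only !y9, so y9 = False.
(y7 || y9): since y9 = False, the clause reduces to (y7). y7 = True.
From (!y7 || !y2) and y7 = True: y2 = False.
In (!y1 || y2), y2 is now false; !y1 must hold, so y1 = False.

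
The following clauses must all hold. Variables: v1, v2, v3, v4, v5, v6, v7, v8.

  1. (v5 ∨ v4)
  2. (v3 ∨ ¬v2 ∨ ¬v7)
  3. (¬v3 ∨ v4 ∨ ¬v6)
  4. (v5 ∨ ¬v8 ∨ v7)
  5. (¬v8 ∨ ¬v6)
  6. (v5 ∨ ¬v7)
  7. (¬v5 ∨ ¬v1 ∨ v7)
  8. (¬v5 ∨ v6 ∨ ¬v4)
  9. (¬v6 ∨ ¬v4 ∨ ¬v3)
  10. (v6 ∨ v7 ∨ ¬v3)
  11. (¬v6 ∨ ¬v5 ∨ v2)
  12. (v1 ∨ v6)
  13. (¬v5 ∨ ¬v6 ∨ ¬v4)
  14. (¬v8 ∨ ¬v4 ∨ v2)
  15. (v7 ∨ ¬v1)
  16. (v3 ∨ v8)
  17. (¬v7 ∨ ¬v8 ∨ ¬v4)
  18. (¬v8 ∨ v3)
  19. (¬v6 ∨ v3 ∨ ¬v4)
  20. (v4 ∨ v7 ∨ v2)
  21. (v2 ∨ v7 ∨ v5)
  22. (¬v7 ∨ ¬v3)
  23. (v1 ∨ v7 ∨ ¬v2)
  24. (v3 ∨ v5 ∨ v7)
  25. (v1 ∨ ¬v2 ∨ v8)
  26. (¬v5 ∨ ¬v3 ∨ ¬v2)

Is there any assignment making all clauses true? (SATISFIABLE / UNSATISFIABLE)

UNSATISFIABLE

v7 = True:
  propagation gives v5=True, v3=False, v2=False, v6=False; an empty clause results — contradiction.
v7 = False:
  propagation gives v1=False, v6=True, v8=False, v3=True; an empty clause results — contradiction.
Every branch closes, so no satisfying assignment exists.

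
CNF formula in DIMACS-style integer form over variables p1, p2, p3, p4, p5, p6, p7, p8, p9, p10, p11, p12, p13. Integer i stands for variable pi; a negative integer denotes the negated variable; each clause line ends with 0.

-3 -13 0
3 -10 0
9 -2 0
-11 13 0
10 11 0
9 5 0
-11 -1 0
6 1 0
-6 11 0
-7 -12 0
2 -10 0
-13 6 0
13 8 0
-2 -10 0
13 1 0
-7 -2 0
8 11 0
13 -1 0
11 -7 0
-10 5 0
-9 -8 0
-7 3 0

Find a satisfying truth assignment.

p1 = False, p2 = False, p3 = False, p4 = True, p5 = True, p6 = True, p7 = False, p8 = False, p9 = True, p10 = False, p11 = True, p12 = True, p13 = True

p5 occurs only positively in the remaining clauses — set p5 = True.
p7 occurs only negated in the remaining clauses — set p7 = False.
Try p1 = False.
  then p6 is forced to True.
  then p11 is forced to True.
  then p13 is forced to True.
  then p3 is forced to False.
  then p10 is forced to False.
Set p2 = False and propagate.
Try p8 = False.
p4, p9, p12 are now unconstrained; take p4 = True, p9 = True, p12 = True.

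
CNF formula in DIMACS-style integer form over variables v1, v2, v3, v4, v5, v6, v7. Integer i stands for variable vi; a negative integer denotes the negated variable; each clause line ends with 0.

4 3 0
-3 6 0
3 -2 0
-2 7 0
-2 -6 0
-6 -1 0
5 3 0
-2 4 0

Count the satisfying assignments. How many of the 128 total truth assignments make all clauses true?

Case analysis on v2 and v3:
  v2=1, v3=1: a clause becomes empty — 0.
  v2=1, v3=0: a clause becomes empty — 0.
  v2=0, v3=1: forces v1=0; v6=1; v4, v5, v7 free → 2^3 = 8.
  v2=0, v3=0: v7 free; 3 ways for (v1,v4,v5,v6) × 2^1 = 6.
Total: 0 + 0 + 8 + 6 = 14.

14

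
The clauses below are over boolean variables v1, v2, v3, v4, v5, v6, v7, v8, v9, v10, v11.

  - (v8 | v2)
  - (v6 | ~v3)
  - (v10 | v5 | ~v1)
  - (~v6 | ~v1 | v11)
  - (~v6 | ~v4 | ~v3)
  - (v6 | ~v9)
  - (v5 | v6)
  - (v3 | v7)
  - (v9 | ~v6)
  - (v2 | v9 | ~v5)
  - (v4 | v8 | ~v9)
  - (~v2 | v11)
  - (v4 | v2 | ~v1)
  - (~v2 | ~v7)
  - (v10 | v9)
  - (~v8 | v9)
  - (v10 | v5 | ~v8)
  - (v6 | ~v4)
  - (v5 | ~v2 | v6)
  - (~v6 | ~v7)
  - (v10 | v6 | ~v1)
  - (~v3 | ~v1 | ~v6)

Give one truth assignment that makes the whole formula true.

v1=False, v2=False, v3=True, v4=False, v5=True, v6=True, v7=False, v8=True, v9=True, v10=False, v11=True

Pure literal: v1 appears only negated; assign v1 = False.
Pure literal: v11 appears only positively; assign v11 = True.
Branch on v2: take v2 = False.
  then v8 is forced to True.
  then v9 is forced to True.
  then v6 is forced to True.
  then v7 is forced to False.
  then v3 is forced to True.
  then v4 is forced to False.
Try v5 = True.
v10 is now unconstrained; take v10 = False.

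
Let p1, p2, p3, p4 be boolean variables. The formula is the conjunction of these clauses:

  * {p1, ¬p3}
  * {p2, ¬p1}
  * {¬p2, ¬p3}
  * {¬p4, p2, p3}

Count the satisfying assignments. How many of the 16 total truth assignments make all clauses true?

5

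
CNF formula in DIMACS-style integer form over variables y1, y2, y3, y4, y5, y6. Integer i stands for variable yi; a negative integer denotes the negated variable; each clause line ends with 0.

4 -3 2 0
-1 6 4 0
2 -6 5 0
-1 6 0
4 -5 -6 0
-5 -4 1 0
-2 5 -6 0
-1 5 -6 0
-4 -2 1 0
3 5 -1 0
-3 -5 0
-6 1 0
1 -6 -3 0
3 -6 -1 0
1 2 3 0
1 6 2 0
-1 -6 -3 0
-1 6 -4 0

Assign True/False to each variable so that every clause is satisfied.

y1=F  y2=T  y3=F  y4=F  y5=T  y6=F

Branch on y1: take y1 = False.
  then y6 is forced to False.
  then y2 is forced to True.
  then y4 is forced to False.
Set y3 = False and propagate.
y5 is now unconstrained; take y5 = True.
Every clause has at least one true literal under this assignment.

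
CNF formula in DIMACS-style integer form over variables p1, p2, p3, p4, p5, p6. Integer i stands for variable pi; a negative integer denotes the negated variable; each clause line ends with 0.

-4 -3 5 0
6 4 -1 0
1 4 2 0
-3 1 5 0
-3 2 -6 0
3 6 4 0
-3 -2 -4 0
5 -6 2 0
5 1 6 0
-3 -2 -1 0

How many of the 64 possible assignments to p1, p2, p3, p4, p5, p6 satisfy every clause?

21

Case analysis on p3 and p1:
  p3=T, p1=T: remaining (p2,p4,p5,p6) ∈ {(F,T,T,F)} — 1.
  p3=T, p1=F: remaining (p2,p4,p5,p6) ∈ {(F,T,T,F); (T,F,T,F); (T,F,T,T)} — 3.
  p3=F, p1=T: 10 of the 16 assignments to (p2,p4,p5,p6) work.
  p3=F, p1=F: 7 of the 16 assignments to (p2,p4,p5,p6) work.
Total: 1 + 3 + 10 + 7 = 21.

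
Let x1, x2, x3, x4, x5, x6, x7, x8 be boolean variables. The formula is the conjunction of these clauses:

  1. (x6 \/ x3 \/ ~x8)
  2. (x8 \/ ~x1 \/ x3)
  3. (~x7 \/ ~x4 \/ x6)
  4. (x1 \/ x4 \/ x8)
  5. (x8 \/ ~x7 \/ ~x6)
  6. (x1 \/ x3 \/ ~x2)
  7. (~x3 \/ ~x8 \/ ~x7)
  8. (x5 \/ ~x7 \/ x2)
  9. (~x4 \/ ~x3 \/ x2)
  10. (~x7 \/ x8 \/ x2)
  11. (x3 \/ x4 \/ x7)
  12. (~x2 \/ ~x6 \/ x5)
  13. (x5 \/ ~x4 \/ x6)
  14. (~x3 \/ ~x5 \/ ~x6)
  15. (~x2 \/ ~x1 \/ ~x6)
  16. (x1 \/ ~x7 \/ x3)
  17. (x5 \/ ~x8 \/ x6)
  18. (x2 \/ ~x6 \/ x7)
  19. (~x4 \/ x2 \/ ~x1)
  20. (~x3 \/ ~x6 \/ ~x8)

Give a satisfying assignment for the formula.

x1=False, x2=False, x3=True, x4=False, x5=True, x6=False, x7=False, x8=True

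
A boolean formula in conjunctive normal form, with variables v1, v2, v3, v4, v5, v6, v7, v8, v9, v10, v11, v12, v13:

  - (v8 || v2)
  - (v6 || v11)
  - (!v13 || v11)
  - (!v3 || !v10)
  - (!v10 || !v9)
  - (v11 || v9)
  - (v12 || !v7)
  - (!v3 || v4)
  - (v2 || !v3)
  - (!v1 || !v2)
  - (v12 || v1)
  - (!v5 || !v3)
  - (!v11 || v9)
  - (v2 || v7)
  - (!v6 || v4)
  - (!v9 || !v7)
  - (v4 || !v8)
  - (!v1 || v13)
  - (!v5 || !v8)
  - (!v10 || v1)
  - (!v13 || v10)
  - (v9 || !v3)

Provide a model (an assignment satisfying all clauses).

Pure literal: v4 appears only positively; assign v4 = True.
Pure literal: v5 appears only negated; assign v5 = False.
Set v1 = False and propagate.
  then v12 is forced to True.
  then v10 is forced to False.
  then v13 is forced to False.
Try v2 = True.
Try v3 = True.
  then v9 is forced to True.
  then v7 is forced to False.
The remaining clauses are satisfied by v6 = False, v8 = False, v11 = True.

v1=0, v2=1, v3=1, v4=1, v5=0, v6=0, v7=0, v8=0, v9=1, v10=0, v11=1, v12=1, v13=0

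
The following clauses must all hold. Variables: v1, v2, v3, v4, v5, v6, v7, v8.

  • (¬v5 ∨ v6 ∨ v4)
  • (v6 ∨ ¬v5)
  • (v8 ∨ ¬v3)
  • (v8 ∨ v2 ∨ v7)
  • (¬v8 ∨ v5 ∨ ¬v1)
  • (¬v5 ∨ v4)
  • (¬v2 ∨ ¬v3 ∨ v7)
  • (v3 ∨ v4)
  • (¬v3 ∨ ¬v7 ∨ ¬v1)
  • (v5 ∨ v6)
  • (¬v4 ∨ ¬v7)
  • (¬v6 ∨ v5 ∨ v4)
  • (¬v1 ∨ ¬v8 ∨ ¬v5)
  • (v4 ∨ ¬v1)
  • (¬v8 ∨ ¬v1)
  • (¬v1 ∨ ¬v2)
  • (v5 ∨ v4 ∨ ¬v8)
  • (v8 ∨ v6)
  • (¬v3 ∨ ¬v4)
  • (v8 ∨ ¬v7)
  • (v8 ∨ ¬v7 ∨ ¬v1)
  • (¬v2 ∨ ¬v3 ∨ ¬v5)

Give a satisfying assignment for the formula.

v1 occurs only negated in the remaining clauses — set v1 = False.
Set v2 = True and propagate.
Try v3 = False.
  then v4 is forced to True.
  then v7 is forced to False.
The remaining clauses are satisfied by v5 = False, v6 = True, v8 = True.
Every clause has at least one true literal under this assignment.
Check each clause:
  1. (v4 ∨ v6 ∨ ¬v5) — ¬v5 is true.
  2. (¬v5 ∨ v6) — ¬v5 is true.
  3. (v8 ∨ ¬v3) — v8 is true.
  4. (v8 ∨ v2 ∨ v7) — v8 is true.
  5. (v5 ∨ ¬v1 ∨ ¬v8) — ¬v1 is true.
  6. (v4 ∨ ¬v5) — ¬v5 is true.
  7. (¬v2 ∨ ¬v3 ∨ v7) — ¬v3 is true.
  8. (v3 ∨ v4) — v4 is true.
  9. (¬v3 ∨ ¬v7 ∨ ¬v1) — ¬v7 is true.
  10. (v6 ∨ v5) — v6 is true.
  11. (¬v7 ∨ ¬v4) — ¬v7 is true.
  12. (¬v6 ∨ v5 ∨ v4) — v4 is true.
  13. (¬v8 ∨ ¬v1 ∨ ¬v5) — ¬v5 is true.
  14. (v4 ∨ ¬v1) — v4 is true.
  15. (¬v8 ∨ ¬v1) — ¬v1 is true.
  16. (¬v1 ∨ ¬v2) — ¬v1 is true.
  17. (v4 ∨ ¬v8 ∨ v5) — v4 is true.
  18. (v8 ∨ v6) — v8 is true.
  19. (¬v3 ∨ ¬v4) — ¬v3 is true.
  20. (¬v7 ∨ v8) — v8 is true.
  21. (¬v1 ∨ v8 ∨ ¬v7) — v8 is true.
  22. (¬v5 ∨ ¬v2 ∨ ¬v3) — ¬v5 is true.

v1 = F  v2 = T  v3 = F  v4 = T  v5 = F  v6 = T  v7 = F  v8 = T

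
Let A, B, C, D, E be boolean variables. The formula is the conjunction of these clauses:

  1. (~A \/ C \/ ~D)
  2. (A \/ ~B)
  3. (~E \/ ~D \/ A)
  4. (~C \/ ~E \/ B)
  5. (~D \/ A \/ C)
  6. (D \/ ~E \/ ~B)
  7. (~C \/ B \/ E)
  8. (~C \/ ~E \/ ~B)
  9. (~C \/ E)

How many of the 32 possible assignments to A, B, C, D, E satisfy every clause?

Satisfying assignments:
  A=F B=F C=F D=F E=F
  A=F B=F C=F D=F E=T
  A=T B=F C=F D=F E=F
  A=T B=F C=F D=F E=T
  A=T B=T C=F D=F E=F
Count: 5.

5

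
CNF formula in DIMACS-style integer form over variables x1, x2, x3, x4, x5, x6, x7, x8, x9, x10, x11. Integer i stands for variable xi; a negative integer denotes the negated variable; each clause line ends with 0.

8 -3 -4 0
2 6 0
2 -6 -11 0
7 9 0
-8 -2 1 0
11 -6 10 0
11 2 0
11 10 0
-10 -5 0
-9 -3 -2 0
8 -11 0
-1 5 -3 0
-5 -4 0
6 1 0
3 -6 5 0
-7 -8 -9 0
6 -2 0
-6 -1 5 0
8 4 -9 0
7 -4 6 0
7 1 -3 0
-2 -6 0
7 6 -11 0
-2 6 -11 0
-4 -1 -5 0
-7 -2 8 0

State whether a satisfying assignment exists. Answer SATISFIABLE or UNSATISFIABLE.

UNSATISFIABLE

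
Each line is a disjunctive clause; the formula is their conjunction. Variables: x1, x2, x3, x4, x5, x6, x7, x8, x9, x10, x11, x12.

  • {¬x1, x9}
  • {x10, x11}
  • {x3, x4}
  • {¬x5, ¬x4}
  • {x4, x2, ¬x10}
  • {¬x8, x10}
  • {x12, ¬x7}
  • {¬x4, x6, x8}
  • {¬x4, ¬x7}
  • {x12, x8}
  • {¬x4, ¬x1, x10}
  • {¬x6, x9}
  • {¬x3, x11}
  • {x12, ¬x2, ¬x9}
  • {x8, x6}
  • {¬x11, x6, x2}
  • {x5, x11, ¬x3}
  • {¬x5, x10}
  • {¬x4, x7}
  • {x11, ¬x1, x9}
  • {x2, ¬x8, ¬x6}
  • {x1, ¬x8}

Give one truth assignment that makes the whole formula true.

x1=F  x2=F  x3=T  x4=F  x5=F  x6=T  x7=T  x8=F  x9=T  x10=F  x11=T  x12=T

Pure literal: x12 appears only positively; assign x12 = True.
Try x1 = False.
  then x8 is forced to False.
  then x6 is forced to True.
  then x9 is forced to True.
Try x2 = False.
Try x3 = True.
  then x11 is forced to True.
The remaining clauses are satisfied by x4 = False, x5 = False, x7 = True, x10 = False.
Check each clause:
  1. {x9, ¬x1} — x9 is true.
  2. {x10, x11} — x11 is true.
  3. {x3, x4} — x3 is true.
  4. {¬x4, ¬x5} — ¬x5 is true.
  5. {x2, ¬x10, x4} — ¬x10 is true.
  6. {¬x8, x10} — ¬x8 is true.
  7. {¬x7, x12} — x12 is true.
  8. {¬x4, x8, x6} — ¬x4 is true.
  9. {¬x4, ¬x7} — ¬x4 is true.
  10. {x12, x8} — x12 is true.
  11. {x10, ¬x4, ¬x1} — ¬x4 is true.
  12. {x9, ¬x6} — x9 is true.
  13. {x11, ¬x3} — x11 is true.
  14. {¬x9, x12, ¬x2} — x12 is true.
  15. {x6, x8} — x6 is true.
  16. {x6, x2, ¬x11} — x6 is true.
  17. {x11, ¬x3, x5} — x11 is true.
  18. {x10, ¬x5} — ¬x5 is true.
  19. {¬x4, x7} — ¬x4 is true.
  20. {x9, ¬x1, x11} — x9 is true.
  21. {¬x8, x2, ¬x6} — ¬x8 is true.
  22. {x1, ¬x8} — ¬x8 is true.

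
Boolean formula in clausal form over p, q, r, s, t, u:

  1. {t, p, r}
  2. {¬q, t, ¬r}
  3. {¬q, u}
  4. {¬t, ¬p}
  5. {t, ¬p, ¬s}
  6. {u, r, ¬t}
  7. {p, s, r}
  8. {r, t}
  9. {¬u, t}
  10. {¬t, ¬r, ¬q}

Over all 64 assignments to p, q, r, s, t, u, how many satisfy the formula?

9

Case analysis on t and r:
  t=1, r=1: remaining (p,q,s,u) ∈ {(0,0,0,0); (0,0,0,1); (0,0,1,0); (0,0,1,1)} — 4.
  t=1, r=0: remaining (p,q,s,u) ∈ {(0,0,1,1); (0,1,1,1)} — 2.
  t=0, r=1: remaining (p,q,s,u) ∈ {(0,0,0,0); (0,0,1,0); (1,0,0,0)} — 3.
  t=0, r=0: a clause becomes empty — 0.
Total: 4 + 2 + 3 + 0 = 9.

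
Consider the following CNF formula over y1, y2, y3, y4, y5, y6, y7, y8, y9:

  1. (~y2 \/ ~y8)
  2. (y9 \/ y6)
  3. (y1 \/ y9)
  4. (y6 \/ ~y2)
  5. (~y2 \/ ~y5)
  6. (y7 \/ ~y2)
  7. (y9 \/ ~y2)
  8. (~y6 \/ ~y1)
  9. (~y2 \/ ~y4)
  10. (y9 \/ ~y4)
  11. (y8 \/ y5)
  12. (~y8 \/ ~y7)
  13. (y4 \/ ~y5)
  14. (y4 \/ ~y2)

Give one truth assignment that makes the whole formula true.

y1 = F, y2 = F, y3 = F, y4 = F, y5 = F, y6 = F, y7 = F, y8 = T, y9 = T

y2 occurs only negated in the remaining clauses — set y2 = False.
y9 occurs only positively in the remaining clauses — set y9 = True.
Set y1 = False and propagate.
Set y4 = False and propagate.
  then y5 is forced to False.
  then y8 is forced to True.
  then y7 is forced to False.
y3, y6 are now unconstrained; take y3 = False, y6 = False.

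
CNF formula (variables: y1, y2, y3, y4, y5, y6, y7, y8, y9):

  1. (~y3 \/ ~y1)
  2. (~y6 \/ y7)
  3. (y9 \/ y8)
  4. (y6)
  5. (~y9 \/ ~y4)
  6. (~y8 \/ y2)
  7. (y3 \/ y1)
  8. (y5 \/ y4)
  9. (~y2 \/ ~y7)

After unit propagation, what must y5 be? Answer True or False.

(y6) is a unit clause: y6 = True.
(~y6 \/ y7): since y6 = True, the clause reduces to (y7). y7 = True.
(~y7 \/ ~y2): since y7 = True, the clause reduces to (~y2). y2 = False.
(~y8 \/ y2) with y2 = False leaves only ~y8, so y8 = False.
In (y9 \/ y8), y8 is now false; y9 must hold, so y9 = True.
From (~y4 \/ ~y9) and y9 = True: y4 = False.
In (y4 \/ y5), y4 is now false; y5 must hold, so y5 = True.

True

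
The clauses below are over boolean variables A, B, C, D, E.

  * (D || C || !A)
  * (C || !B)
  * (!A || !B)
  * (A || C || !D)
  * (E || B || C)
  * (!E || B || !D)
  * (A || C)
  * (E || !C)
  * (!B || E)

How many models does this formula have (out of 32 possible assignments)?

4

Satisfying assignments:
  A=F B=F C=T D=F E=T
  A=F B=T C=T D=F E=T
  A=F B=T C=T D=T E=T
  A=T B=F C=T D=F E=T
Count: 4.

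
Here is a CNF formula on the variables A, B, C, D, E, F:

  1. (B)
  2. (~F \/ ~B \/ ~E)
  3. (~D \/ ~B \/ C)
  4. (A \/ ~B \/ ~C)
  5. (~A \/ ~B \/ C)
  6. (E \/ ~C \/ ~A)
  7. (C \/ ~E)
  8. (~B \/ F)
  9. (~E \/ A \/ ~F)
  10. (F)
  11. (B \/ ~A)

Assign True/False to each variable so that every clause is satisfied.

Unit propagation: (B) forces B = True.
Unit propagation: (F) forces F = True.
The clause (~E) is unit: E must be False.
Pure literal: D appears only negated; assign D = False.
Branch on A: take A = False.
  then C is forced to False.
Every clause has at least one true literal under this assignment.
Check each clause:
  1. (B) — B is true.
  2. (~B \/ ~E \/ ~F) — ~E is true.
  3. (~B \/ C \/ ~D) — ~D is true.
  4. (~C \/ A \/ ~B) — ~C is true.
  5. (~B \/ ~A \/ C) — ~A is true.
  6. (~A \/ ~C \/ E) — ~C is true.
  7. (C \/ ~E) — ~E is true.
  8. (F \/ ~B) — F is true.
  9. (~F \/ ~E \/ A) — ~E is true.
  10. (F) — F is true.
  11. (B \/ ~A) — B is true.

A=F, B=T, C=F, D=F, E=F, F=T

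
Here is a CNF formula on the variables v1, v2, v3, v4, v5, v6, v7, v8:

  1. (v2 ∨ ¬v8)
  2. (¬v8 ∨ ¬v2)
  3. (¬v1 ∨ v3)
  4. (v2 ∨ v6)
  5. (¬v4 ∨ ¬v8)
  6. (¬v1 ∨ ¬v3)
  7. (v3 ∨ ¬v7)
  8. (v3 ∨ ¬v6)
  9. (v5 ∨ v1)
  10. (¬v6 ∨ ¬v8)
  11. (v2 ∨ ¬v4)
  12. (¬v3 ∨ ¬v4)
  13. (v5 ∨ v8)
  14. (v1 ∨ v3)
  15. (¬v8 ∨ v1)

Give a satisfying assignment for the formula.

Pure literal: v4 appears only negated; assign v4 = False.
v5 occurs only positively in the remaining clauses — set v5 = True.
Set v1 = False and propagate.
  then v3 is forced to True.
  then v8 is forced to False.
For the remaining variables, v2 = True, v6 = True, v7 = False works.

v1=False, v2=True, v3=True, v4=False, v5=True, v6=True, v7=False, v8=False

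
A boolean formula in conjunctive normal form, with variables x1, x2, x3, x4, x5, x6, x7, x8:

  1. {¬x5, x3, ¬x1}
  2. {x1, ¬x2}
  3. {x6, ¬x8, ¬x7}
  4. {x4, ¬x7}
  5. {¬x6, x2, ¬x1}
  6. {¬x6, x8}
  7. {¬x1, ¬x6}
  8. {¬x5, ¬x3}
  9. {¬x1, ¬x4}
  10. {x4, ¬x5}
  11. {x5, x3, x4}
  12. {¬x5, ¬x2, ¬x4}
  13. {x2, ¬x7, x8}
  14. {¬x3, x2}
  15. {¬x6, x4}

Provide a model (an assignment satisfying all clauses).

x7 occurs only negated in the remaining clauses — set x7 = False.
Branch on x1: take x1 = False.
  then x2 is forced to False.
  then x3 is forced to False.
The remaining clauses are satisfied by x4 = True, x5 = False, x6 = False, x8 = True.

x1=F  x2=F  x3=F  x4=T  x5=F  x6=F  x7=F  x8=T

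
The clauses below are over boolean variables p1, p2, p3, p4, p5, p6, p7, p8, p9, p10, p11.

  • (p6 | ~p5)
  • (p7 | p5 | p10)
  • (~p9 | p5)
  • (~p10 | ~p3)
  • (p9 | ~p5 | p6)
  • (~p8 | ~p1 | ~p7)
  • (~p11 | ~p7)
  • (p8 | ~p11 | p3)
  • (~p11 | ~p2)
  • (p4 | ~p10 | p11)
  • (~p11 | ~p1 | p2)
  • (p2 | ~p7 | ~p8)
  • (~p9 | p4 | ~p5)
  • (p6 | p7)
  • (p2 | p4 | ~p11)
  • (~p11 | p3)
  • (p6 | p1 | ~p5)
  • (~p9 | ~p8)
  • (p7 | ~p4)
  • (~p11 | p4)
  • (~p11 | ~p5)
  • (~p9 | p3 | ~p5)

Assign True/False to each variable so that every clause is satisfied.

p1 = True, p2 = True, p3 = False, p4 = True, p5 = False, p6 = False, p7 = True, p8 = False, p9 = False, p10 = True, p11 = False

Branch on p1: take p1 = True.
Branch on p2: take p2 = True.
  then p11 is forced to False.
The remaining clauses are satisfied by p3 = False, p4 = True, p5 = False, p6 = False, p7 = True, p8 = False, p9 = False, p10 = True.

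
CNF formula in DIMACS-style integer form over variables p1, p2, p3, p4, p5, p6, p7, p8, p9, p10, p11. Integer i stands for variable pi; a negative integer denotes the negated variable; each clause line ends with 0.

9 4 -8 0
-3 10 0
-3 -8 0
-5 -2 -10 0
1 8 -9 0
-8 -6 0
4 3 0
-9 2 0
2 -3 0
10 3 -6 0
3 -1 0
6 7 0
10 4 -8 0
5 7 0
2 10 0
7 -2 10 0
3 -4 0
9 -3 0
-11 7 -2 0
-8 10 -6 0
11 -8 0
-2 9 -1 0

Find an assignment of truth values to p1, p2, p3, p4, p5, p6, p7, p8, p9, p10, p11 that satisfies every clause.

p7 occurs only positively in the remaining clauses — set p7 = True.
Set p1 = True and propagate.
  then p3 is forced to True.
  then p10 is forced to True.
  then p8 is forced to False.
  then p2 is forced to True.
  then p5 is forced to False.
  then p9 is forced to True.
p4, p6, p11 are now unconstrained; take p4 = True, p6 = True, p11 = False.
Every clause has at least one true literal under this assignment.

p1 = T, p2 = T, p3 = T, p4 = T, p5 = F, p6 = T, p7 = T, p8 = F, p9 = T, p10 = T, p11 = F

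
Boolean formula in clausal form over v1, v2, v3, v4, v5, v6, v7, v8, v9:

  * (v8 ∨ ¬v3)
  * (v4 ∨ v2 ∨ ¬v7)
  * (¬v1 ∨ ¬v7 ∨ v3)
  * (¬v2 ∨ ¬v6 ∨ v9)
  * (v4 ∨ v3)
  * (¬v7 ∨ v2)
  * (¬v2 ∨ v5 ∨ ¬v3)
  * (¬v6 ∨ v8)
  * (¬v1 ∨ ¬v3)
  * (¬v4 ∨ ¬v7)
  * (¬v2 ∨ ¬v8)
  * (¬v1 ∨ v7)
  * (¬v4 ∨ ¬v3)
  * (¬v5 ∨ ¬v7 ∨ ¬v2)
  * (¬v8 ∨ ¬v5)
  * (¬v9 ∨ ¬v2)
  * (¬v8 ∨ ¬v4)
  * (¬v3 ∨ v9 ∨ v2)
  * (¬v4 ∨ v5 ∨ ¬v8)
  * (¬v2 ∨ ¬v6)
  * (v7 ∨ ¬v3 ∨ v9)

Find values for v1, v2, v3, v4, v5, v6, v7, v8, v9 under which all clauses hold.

Pure literal: v1 appears only negated; assign v1 = False.
v6 occurs only negated in the remaining clauses — set v6 = False.
Set v2 = True and propagate.
  then v8 is forced to False.
  then v3 is forced to False.
  then v4 is forced to True.
  then v7 is forced to False.
  then v9 is forced to False.
v5 is now unconstrained; take v5 = False.
Every clause has at least one true literal under this assignment.

v1=0, v2=1, v3=0, v4=1, v5=0, v6=0, v7=0, v8=0, v9=0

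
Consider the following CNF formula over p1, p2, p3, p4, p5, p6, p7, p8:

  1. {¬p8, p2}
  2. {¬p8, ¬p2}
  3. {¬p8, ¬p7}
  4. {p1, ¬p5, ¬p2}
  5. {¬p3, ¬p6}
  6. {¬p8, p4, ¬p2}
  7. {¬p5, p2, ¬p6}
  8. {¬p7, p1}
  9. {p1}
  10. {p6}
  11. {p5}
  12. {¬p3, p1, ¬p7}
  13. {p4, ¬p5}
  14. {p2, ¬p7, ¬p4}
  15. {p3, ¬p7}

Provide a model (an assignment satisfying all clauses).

p1=True, p2=True, p3=False, p4=True, p5=True, p6=True, p7=False, p8=False

Unit propagation: (p1) forces p1 = True.
The clause (p6) is unit: p6 must be True.
(¬p3) is a unit clause, so p3 = False.
(p5) is a unit clause, so p5 = True.
Unit propagation: (p2) forces p2 = True.
(¬p8) is a unit clause, so p8 = False.
The clause (p4) is unit: p4 must be True.
(¬p7) is a unit clause, so p7 = False.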